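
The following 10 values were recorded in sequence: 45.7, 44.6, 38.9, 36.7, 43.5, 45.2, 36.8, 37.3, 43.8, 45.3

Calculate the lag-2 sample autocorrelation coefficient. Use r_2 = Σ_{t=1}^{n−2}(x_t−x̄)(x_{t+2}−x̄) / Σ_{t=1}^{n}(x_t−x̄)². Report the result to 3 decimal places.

-0.732

Mean x̄ = (45.7 + 44.6 + 38.9 + 36.7 + 43.5 + 45.2 + 36.8 + 37.3 + 43.8 + 45.3)/10 = 41.7800
Numerator Σ_{t=1}^{8}(x_t−x̄)(x_{t+2}−x̄) = -97.6588
Denominator Σ(x_t−x̄)² = 133.4160
r_2 = -97.6588 / 133.4160 = -0.732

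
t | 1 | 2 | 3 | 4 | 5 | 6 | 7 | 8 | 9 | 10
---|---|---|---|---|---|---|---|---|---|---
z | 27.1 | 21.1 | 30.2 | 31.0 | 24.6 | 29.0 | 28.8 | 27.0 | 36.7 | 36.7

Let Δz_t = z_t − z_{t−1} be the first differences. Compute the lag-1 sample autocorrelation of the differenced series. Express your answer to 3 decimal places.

First differences Δz: -6.0, 9.1, 0.8, -6.4, 4.4, -0.2, -1.8, 9.7, 0.0
Mean of differences = 1.0667
Numerator Σ(Δz_t−Δz̄)(Δz_{t+1}−Δz̄) = -116.3578
Denominator Σ(Δz_t−Δz̄)² = 266.9000
r_1(Δz) = -116.3578 / 266.9000 = -0.436

-0.436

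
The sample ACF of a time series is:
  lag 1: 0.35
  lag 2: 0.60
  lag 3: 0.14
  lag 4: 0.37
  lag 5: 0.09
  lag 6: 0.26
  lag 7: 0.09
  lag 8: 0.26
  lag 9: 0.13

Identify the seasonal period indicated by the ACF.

The largest autocorrelation is r_2 = 0.60, with a weaker echo at lag 4 (0.37); the remaining lags stay at or below 0.35.
The dominant spike at lag 2 indicates a seasonal period of 2.

2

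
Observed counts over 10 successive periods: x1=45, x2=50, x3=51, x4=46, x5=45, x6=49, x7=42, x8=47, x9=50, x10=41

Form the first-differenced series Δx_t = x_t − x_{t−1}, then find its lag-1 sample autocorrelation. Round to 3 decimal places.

First differences Δx: 5, 1, -5, -1, 4, -7, 5, 3, -9
Mean of differences = -0.4444
Numerator Σ(Δx_t−Δx̄)(Δx_{t+1}−Δx̄) = -74.1975
Denominator Σ(Δx_t−Δx̄)² = 230.2222
r_1(Δx) = -74.1975 / 230.2222 = -0.322

-0.322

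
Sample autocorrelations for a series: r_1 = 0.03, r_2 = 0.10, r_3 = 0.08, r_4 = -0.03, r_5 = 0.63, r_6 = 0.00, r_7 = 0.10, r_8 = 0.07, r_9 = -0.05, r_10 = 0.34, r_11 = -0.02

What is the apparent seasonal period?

5

The largest autocorrelation is r_5 = 0.63, with a weaker echo at lag 10 (0.34); the remaining lags stay at or below 0.10.
The dominant spike at lag 5 indicates a seasonal period of 5.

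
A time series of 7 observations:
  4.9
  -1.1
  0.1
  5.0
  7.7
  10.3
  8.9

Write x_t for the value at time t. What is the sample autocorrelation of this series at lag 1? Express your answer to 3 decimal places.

Mean x̄ = (4.9 − 1.1 + 0.1 + 5.0 + 7.7 + 10.3 + 8.9)/7 = 5.1143
Numerator Σ_{t=1}^{6}(x_t−x̄)(x_{t+1}−x̄) = 65.8098
Denominator Σ(x_t−x̄)² = 111.7286
r_1 = 65.8098 / 111.7286 = 0.589

0.589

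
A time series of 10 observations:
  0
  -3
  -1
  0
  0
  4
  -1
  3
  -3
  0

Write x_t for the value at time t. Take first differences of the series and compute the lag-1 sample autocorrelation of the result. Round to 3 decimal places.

First differences Δx: -3, 2, 1, 0, 4, -5, 4, -6, 3
Mean of differences = 0.0000
Numerator Σ(Δx_t−Δx̄)(Δx_{t+1}−Δx̄) = -86.0000
Denominator Σ(Δx_t−Δx̄)² = 116.0000
r_1(Δx) = -86.0000 / 116.0000 = -0.741

-0.741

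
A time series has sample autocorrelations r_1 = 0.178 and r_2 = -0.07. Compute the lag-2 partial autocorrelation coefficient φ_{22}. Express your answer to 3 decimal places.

φ_{22} = (r_2 − r_1²) / (1 − r_1²)
r_1² = (0.178)² = 0.031684
Numerator = -0.07 − 0.0317 = -0.1017; denominator = 1 − 0.0317 = 0.9683
φ_{22} = -0.1017 / 0.9683 = -0.105

-0.105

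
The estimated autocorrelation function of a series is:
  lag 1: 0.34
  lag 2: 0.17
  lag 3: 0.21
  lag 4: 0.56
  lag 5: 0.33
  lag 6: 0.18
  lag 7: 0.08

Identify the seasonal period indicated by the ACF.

4

The largest autocorrelation is r_4 = 0.56; the remaining lags stay at or below 0.34. The elevated value at lag 1 (0.34), dropping to 0.17 at lag 2, reflects decaying short-term dependence rather than seasonality.
The dominant spike at lag 4 indicates a seasonal period of 4.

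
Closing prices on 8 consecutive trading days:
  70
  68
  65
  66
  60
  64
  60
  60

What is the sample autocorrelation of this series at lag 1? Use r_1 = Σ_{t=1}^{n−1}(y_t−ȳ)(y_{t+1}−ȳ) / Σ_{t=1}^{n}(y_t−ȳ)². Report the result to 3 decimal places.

Mean ȳ = (70 + 68 + 65 + 66 + 60 + 64 + 60 + 60)/8 = 64.1250
Deviations from mean: 5.8750, 3.8750, 0.8750, 1.8750, -4.1250, -0.1250, -4.1250, -4.1250
Σ(y_t−ȳ)(y_{t+1}−ȳ) = (22.7656) + (3.3906) + (1.6406) + (-7.7344) + (0.5156) + (0.5156) + (17.0156) = 38.1094
Denominator Σ(y_t−ȳ)² = 104.8750
r_1 = 38.1094 / 104.8750 = 0.363

0.363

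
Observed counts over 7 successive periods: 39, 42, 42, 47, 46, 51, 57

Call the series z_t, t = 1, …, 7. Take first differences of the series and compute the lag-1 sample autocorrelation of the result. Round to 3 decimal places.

-0.381

First differences Δz: 3, 0, 5, -1, 5, 6
Mean of differences = 3.0000
Numerator Σ(Δz_t−Δz̄)(Δz_{t+1}−Δz̄) = -16.0000
Denominator Σ(Δz_t−Δz̄)² = 42.0000
r_1(Δz) = -16.0000 / 42.0000 = -0.381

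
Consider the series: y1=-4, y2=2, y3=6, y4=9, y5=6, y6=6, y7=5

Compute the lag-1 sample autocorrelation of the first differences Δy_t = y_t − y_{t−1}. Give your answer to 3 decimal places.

First differences Δy: 6, 4, 3, -3, 0, -1
Mean of differences = 1.5000
Numerator Σ(Δy_t−Δȳ)(Δy_{t+1}−Δȳ) = 18.7500
Denominator Σ(Δy_t−Δȳ)² = 57.5000
r_1(Δy) = 18.7500 / 57.5000 = 0.326

0.326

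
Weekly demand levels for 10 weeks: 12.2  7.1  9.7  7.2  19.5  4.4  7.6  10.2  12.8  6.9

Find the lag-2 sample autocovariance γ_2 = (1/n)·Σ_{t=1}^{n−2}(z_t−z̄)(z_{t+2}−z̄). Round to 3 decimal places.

-1.142

Mean z̄ = (12.2 + 7.1 + 9.7 + 7.2 + 19.5 + 4.4 + 7.6 + 10.2 + 12.8 + 6.9)/10 = 9.7600
Σ_{t=1}^{8}(z_t−z̄)(z_{t+2}−z̄) = -11.4212
γ_2 = -11.4212 / 10 = -1.142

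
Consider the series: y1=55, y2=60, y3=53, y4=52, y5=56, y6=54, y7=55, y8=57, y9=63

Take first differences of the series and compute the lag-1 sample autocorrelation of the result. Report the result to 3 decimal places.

First differences Δy: 5, -7, -1, 4, -2, 1, 2, 6
Mean of differences = 1.0000
Numerator Σ(Δy_t−Δȳ)(Δy_{t+1}−Δȳ) = -26.0000
Denominator Σ(Δy_t−Δȳ)² = 128.0000
r_1(Δy) = -26.0000 / 128.0000 = -0.203

-0.203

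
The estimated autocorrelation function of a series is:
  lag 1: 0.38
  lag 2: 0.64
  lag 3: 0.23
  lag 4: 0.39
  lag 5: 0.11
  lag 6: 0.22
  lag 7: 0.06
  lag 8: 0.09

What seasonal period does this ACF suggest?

The largest autocorrelation is r_2 = 0.64, with a weaker echo at lag 4 (0.39); the remaining lags stay at or below 0.38.
The dominant spike at lag 2 indicates a seasonal period of 2.

2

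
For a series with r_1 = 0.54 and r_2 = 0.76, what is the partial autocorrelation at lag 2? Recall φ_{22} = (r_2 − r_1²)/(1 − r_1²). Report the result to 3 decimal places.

φ_{22} = (r_2 − r_1²) / (1 − r_1²)
r_1² = (0.54)² = 0.2916
Numerator = 0.76 − 0.2916 = 0.4684; denominator = 1 − 0.2916 = 0.7084
φ_{22} = 0.4684 / 0.7084 = 0.661

0.661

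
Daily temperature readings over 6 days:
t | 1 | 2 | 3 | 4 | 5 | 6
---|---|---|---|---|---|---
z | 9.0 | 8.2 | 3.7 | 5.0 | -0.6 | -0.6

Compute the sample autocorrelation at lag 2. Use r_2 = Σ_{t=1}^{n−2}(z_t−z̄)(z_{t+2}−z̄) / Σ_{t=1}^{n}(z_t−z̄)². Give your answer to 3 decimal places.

-0.007

Mean z̄ = (9.0 + 8.2 + 3.7 + 5.0 − 0.6 − 0.6)/6 = 4.1167
Σ(z_t−z̄)(z_{t+2}−z̄) = (-2.0347) + (3.6069) + (1.9653) + (-4.1664) = -0.6289
Denominator Σ(z_t−z̄)² = 85.9683
r_2 = -0.6289 / 85.9683 = -0.007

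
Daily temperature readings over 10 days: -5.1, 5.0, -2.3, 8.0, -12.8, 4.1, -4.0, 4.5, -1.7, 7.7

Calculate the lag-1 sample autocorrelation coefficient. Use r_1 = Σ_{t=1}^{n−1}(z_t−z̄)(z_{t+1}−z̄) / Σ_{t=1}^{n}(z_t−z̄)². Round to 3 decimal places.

-0.667

Mean z̄ = (-5.1 + 5.0 − 2.3 + 8.0 − 12.8 + 4.1 − 4.0 + 4.5 − 1.7 + 7.7)/10 = 0.3400
Numerator Σ_{t=1}^{9}(z_t−z̄)(z_{t+1}−z̄) = -265.8076
Denominator Σ(z_t−z̄)² = 398.2240
r_1 = -265.8076 / 398.2240 = -0.667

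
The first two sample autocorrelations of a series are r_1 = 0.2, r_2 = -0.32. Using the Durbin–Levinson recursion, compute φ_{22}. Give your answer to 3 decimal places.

-0.375

φ_{22} = (r_2 − r_1²) / (1 − r_1²)
r_1² = (0.2)² = 0.04
Numerator = -0.32 − 0.0400 = -0.3600; denominator = 1 − 0.0400 = 0.9600
φ_{22} = -0.3600 / 0.9600 = -0.375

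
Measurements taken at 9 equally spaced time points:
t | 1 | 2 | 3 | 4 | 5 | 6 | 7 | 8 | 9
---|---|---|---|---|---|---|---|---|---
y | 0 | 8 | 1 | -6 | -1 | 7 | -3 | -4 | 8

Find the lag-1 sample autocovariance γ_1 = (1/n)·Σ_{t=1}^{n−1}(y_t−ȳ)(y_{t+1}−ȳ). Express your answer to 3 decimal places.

-4.829

Mean ȳ = (0 + 8 + 1 − 6 − 1 + 7 − 3 − 4 + 8)/9 = 1.1111
Σ_{t=1}^{8}(y_t−ȳ)(y_{t+1}−ȳ) = -43.4568
γ_1 = -43.4568 / 9 = -4.829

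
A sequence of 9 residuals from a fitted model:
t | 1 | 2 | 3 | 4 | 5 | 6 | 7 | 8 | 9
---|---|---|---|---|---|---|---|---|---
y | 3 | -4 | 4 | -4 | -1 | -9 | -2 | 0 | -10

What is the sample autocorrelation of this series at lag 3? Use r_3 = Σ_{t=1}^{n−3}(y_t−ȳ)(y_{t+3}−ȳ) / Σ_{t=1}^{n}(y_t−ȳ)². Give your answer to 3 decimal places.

Mean ȳ = (3 − 4 + 4 − 4 − 1 − 9 − 2 + 0 − 10)/9 = -2.5556
Numerator Σ_{t=1}^{6}(y_t−ȳ)(y_{t+3}−ȳ) = -1.3704
Denominator Σ(y_t−ȳ)² = 184.2222
r_3 = -1.3704 / 184.2222 = -0.007

-0.007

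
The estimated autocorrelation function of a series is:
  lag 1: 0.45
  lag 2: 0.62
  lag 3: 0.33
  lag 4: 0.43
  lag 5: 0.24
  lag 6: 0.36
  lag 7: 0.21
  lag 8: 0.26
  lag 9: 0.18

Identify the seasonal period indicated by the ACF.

The largest autocorrelation is r_2 = 0.62; the remaining lags stay at or below 0.45.
The dominant spike at lag 2 indicates a seasonal period of 2.

2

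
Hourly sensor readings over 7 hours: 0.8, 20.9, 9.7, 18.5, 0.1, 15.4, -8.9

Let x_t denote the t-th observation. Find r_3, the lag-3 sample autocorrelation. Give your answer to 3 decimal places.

-0.467

Mean x̄ = (0.8 + 20.9 + 9.7 + 18.5 + 0.1 + 15.4 − 8.9)/7 = 8.0714
Deviations from mean: -7.2714, 12.8286, 1.6286, 10.4286, -7.9714, 7.3286, -16.9714
Σ(x_t−x̄)(x_{t+3}−x̄) = (-75.8306) + (-102.2620) + (11.9351) + (-176.9878) = -343.1453
Denominator Σ(x_t−x̄)² = 734.1343
r_3 = -343.1453 / 734.1343 = -0.467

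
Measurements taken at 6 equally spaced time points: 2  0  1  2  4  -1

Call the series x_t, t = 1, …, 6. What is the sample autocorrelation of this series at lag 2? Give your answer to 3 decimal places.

-0.232

Mean x̄ = (2 + 0 + 1 + 2 + 4 − 1)/6 = 1.3333
Deviations from mean: 0.6667, -1.3333, -0.3333, 0.6667, 2.6667, -2.3333
Σ(x_t−x̄)(x_{t+2}−x̄) = (-0.2222) + (-0.8889) + (-0.8889) + (-1.5556) = -3.5556
Denominator Σ(x_t−x̄)² = 15.3333
r_2 = -3.5556 / 15.3333 = -0.232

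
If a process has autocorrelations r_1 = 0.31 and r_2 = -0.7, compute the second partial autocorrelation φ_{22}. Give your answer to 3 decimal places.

φ_{22} = (r_2 − r_1²) / (1 − r_1²)
r_1² = (0.31)² = 0.0961
Numerator = -0.7 − 0.0961 = -0.7961; denominator = 1 − 0.0961 = 0.9039
φ_{22} = -0.7961 / 0.9039 = -0.881

-0.881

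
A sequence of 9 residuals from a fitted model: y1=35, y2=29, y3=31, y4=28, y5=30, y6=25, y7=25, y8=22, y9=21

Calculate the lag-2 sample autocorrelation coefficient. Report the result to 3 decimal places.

Mean ȳ = (35 + 29 + 31 + 28 + 30 + 25 + 25 + 22 + 21)/9 = 27.3333
Numerator Σ_{t=1}^{7}(y_t−ȳ)(y_{t+2}−ȳ) = 58.4444
Denominator Σ(y_t−ȳ)² = 162.0000
r_2 = 58.4444 / 162.0000 = 0.361

0.361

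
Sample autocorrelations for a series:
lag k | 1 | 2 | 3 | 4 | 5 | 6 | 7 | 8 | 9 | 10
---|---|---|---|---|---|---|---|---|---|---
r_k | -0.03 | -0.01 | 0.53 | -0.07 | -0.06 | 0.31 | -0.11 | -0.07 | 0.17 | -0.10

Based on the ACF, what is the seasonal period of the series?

The largest autocorrelation is r_3 = 0.53, with weaker echoes at lags 6 (0.31) and 9 (0.17); the remaining lags stay at or below -0.01.
The dominant spike at lag 3 indicates a seasonal period of 3.

3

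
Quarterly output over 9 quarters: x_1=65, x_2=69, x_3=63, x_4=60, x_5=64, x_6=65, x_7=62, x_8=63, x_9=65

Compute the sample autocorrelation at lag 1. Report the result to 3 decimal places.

0.060

Mean x̄ = (65 + 69 + 63 + 60 + 64 + 65 + 62 + 63 + 65)/9 = 64.0000
Numerator Σ_{t=1}^{8}(x_t−x̄)(x_{t+1}−x̄) = 3.0000
Denominator Σ(x_t−x̄)² = 50.0000
r_1 = 3.0000 / 50.0000 = 0.060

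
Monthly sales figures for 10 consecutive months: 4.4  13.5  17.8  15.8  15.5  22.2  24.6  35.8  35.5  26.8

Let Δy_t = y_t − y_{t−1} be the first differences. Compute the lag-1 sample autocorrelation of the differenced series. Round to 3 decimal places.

0.034

First differences Δy: 9.1, 4.3, -2.0, -0.3, 6.7, 2.4, 11.2, -0.3, -8.7
Mean of differences = 2.4889
Numerator Σ(Δy_t−Δȳ)(Δy_{t+1}−Δȳ) = 10.3799
Denominator Σ(Δy_t−Δȳ)² = 301.5089
r_1(Δy) = 10.3799 / 301.5089 = 0.034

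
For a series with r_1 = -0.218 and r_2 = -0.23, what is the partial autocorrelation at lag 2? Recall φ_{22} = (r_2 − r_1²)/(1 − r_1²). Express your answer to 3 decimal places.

φ_{22} = (r_2 − r_1²) / (1 − r_1²)
r_1² = (-0.218)² = 0.047524
Numerator = -0.23 − 0.0475 = -0.2775; denominator = 1 − 0.0475 = 0.9525
φ_{22} = -0.2775 / 0.9525 = -0.291

-0.291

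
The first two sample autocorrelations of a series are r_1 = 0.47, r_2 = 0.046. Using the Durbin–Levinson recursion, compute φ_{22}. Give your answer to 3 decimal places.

-0.224

φ_{22} = (r_2 − r_1²) / (1 − r_1²)
r_1² = (0.47)² = 0.2209
Numerator = 0.046 − 0.2209 = -0.1749; denominator = 1 − 0.2209 = 0.7791
φ_{22} = -0.1749 / 0.7791 = -0.224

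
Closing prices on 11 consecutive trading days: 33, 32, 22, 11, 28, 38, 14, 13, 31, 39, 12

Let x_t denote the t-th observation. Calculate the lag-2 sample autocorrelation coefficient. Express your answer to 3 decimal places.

-0.704

Mean x̄ = (33 + 32 + 22 + 11 + 28 + 38 + 14 + 13 + 31 + 39 + 12)/11 = 24.8182
Numerator Σ_{t=1}^{9}(x_t−x̄)(x_{t+2}−x̄) = -817.3388
Denominator Σ(x_t−x̄)² = 1161.6364
r_2 = -817.3388 / 1161.6364 = -0.704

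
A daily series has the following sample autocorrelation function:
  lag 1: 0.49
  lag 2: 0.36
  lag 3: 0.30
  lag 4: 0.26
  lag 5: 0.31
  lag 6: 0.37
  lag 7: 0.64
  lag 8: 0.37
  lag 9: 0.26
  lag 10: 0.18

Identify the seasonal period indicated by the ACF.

The largest autocorrelation is r_7 = 0.64; the remaining lags stay at or below 0.49. The elevated value at lag 1 (0.49), dropping to 0.36 at lag 2, reflects decaying short-term dependence rather than seasonality.
The dominant spike at lag 7 indicates a seasonal period of 7.

7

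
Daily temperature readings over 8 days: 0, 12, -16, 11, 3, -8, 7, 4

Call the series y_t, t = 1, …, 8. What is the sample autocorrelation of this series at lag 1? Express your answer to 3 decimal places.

Mean ȳ = (0 + 12 − 16 + 11 + 3 − 8 + 7 + 4)/8 = 1.6250
Deviations from mean: -1.6250, 10.3750, -17.6250, 9.3750, 1.3750, -9.6250, 5.3750, 2.3750
Numerator Σ_{t=1}^{7}(y_t−ȳ)(y_{t+1}−ȳ) = -404.2656
Denominator Σ(y_t−ȳ)² = 637.8750
r_1 = -404.2656 / 637.8750 = -0.634

-0.634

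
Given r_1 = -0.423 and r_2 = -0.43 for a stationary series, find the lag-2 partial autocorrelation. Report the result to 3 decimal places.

φ_{22} = (r_2 − r_1²) / (1 − r_1²)
r_1² = (-0.423)² = 0.178929
Numerator = -0.43 − 0.1789 = -0.6089; denominator = 1 − 0.1789 = 0.8211
φ_{22} = -0.6089 / 0.8211 = -0.742

-0.742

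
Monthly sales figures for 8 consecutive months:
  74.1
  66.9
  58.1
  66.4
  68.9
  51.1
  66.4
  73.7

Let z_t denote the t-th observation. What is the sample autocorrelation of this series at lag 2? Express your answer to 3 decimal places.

-0.507

Mean z̄ = (74.1 + 66.9 + 58.1 + 66.4 + 68.9 + 51.1 + 66.4 + 73.7)/8 = 65.7000
Deviations from mean: 8.4000, 1.2000, -7.6000, 0.7000, 3.2000, -14.6000, 0.7000, 8.0000
Numerator Σ_{t=1}^{6}(z_t−z̄)(z_{t+2}−z̄) = -212.1000
Denominator Σ(z_t−z̄)² = 418.1400
r_2 = -212.1000 / 418.1400 = -0.507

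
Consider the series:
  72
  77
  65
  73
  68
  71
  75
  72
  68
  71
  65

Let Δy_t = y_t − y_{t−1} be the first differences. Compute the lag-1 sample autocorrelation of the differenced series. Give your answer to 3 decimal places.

-0.671

First differences Δy: 5, -12, 8, -5, 3, 4, -3, -4, 3, -6
Mean of differences = -0.7000
Numerator Σ(Δy_t−Δȳ)(Δy_{t+1}−Δȳ) = -233.6900
Denominator Σ(Δy_t−Δȳ)² = 348.1000
r_1(Δy) = -233.6900 / 348.1000 = -0.671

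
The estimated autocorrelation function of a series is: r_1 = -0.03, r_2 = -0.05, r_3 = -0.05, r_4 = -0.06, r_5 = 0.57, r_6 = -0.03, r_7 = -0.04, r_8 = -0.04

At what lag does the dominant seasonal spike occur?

5

The largest autocorrelation is r_5 = 0.57; the remaining lags stay at or below -0.03.
The dominant spike at lag 5 indicates a seasonal period of 5.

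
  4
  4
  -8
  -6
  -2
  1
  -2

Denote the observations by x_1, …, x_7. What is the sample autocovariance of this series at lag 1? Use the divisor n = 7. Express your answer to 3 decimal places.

3.458

Mean x̄ = (4 + 4 − 8 − 6 − 2 + 1 − 2)/7 = -1.2857
Σ_{t=1}^{6}(x_t−x̄)(x_{t+1}−x̄) = 24.2041
γ_1 = 24.2041 / 7 = 3.458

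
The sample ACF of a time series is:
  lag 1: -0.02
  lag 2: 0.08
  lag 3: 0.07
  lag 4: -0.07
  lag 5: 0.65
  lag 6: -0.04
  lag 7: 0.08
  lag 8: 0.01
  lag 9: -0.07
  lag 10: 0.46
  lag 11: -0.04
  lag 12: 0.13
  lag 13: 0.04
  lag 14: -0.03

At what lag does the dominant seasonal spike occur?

The largest autocorrelation is r_5 = 0.65, with a weaker echo at lag 10 (0.46); the remaining lags stay at or below 0.13.
The dominant spike at lag 5 indicates a seasonal period of 5.

5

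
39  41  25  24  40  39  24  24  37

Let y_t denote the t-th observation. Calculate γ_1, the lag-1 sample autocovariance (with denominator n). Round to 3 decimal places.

Mean ȳ = (39 + 41 + 25 + 24 + 40 + 39 + 24 + 24 + 37)/9 = 32.5556
Σ_{t=1}^{8}(y_t−ȳ)(y_{t+1}−ȳ) = 19.5802
γ_1 = 19.5802 / 9 = 2.176

2.176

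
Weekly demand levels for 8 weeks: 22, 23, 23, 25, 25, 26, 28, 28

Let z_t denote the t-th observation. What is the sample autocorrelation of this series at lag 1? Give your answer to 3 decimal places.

Mean z̄ = (22 + 23 + 23 + 25 + 25 + 26 + 28 + 28)/8 = 25.0000
Σ(z_t−z̄)(z_{t+1}−z̄) = (6.0000) + (4.0000) + (0.0000) + (0.0000) + (0.0000) + (3.0000) + (9.0000) = 22.0000
Denominator Σ(z_t−z̄)² = 36.0000
r_1 = 22.0000 / 36.0000 = 0.611

0.611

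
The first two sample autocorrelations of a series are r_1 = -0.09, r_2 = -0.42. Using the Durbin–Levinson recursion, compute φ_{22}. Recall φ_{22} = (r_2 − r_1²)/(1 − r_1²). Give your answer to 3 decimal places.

-0.432

φ_{22} = (r_2 − r_1²) / (1 − r_1²)
r_1² = (-0.09)² = 0.0081
Numerator = -0.42 − 0.0081 = -0.4281; denominator = 1 − 0.0081 = 0.9919
φ_{22} = -0.4281 / 0.9919 = -0.432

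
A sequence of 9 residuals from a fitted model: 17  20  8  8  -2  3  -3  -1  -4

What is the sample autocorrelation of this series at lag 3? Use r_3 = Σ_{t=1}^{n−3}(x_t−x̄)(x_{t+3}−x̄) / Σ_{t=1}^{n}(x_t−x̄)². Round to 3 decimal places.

-0.062

Mean x̄ = (17 + 20 + 8 + 8 − 2 + 3 − 3 − 1 − 4)/9 = 5.1111
Σ(x_t−x̄)(x_{t+3}−x̄) = (34.3457) + (-105.8765) + (-6.0988) + (-23.4321) + (43.4568) + (19.2346) = -38.3704
Denominator Σ(x_t−x̄)² = 620.8889
r_3 = -38.3704 / 620.8889 = -0.062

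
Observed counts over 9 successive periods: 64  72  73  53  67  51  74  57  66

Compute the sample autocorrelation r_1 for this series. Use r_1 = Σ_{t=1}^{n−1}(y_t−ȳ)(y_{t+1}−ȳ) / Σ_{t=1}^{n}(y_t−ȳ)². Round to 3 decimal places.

-0.524

Mean ȳ = (64 + 72 + 73 + 53 + 67 + 51 + 74 + 57 + 66)/9 = 64.1111
Numerator Σ_{t=1}^{8}(y_t−ȳ)(y_{t+1}−ȳ) = -312.9012
Denominator Σ(y_t−ȳ)² = 596.8889
r_1 = -312.9012 / 596.8889 = -0.524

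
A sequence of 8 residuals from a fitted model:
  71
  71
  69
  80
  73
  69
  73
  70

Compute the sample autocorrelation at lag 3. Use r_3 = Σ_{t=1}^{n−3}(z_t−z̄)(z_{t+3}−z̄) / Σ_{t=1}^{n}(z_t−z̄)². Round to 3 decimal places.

Mean z̄ = (71 + 71 + 69 + 80 + 73 + 69 + 73 + 70)/8 = 72.0000
Deviations from mean: -1.0000, -1.0000, -3.0000, 8.0000, 1.0000, -3.0000, 1.0000, -2.0000
Σ(z_t−z̄)(z_{t+3}−z̄) = (-8.0000) + (-1.0000) + (9.0000) + (8.0000) + (-2.0000) = 6.0000
Denominator Σ(z_t−z̄)² = 90.0000
r_3 = 6.0000 / 90.0000 = 0.067

0.067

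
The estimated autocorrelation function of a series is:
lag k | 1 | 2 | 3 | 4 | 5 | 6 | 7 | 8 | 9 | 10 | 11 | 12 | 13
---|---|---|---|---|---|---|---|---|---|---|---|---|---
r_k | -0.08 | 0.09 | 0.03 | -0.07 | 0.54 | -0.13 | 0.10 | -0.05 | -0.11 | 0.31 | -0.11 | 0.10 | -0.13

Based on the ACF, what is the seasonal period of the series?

5

The largest autocorrelation is r_5 = 0.54, with a weaker echo at lag 10 (0.31); the remaining lags stay at or below 0.10.
The dominant spike at lag 5 indicates a seasonal period of 5.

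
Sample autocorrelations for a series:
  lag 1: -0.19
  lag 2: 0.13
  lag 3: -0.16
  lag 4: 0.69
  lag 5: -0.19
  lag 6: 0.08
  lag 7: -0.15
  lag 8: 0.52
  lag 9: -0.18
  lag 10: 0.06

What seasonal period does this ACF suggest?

4

The largest autocorrelation is r_4 = 0.69, with a weaker echo at lag 8 (0.52); the remaining lags stay at or below 0.13.
The dominant spike at lag 4 indicates a seasonal period of 4.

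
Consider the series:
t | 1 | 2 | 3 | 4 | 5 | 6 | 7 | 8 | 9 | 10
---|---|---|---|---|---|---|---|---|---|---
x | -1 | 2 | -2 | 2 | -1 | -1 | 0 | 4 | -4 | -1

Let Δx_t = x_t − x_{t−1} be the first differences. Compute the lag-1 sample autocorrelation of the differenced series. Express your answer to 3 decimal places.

First differences Δx: 3, -4, 4, -3, 0, 1, 4, -8, 3
Mean of differences = 0.0000
Numerator Σ(Δx_t−Δx̄)(Δx_{t+1}−Δx̄) = -92.0000
Denominator Σ(Δx_t−Δx̄)² = 140.0000
r_1(Δx) = -92.0000 / 140.0000 = -0.657

-0.657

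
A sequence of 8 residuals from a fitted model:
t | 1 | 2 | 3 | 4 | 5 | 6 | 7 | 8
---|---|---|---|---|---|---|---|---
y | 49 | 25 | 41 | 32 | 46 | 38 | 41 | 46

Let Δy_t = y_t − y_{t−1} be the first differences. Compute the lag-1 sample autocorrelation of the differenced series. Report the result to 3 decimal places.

-0.637

First differences Δy: -24, 16, -9, 14, -8, 3, 5
Mean of differences = -0.4286
Numerator Σ(Δy_t−Δȳ)(Δy_{t+1}−Δȳ) = -768.3265
Denominator Σ(Δy_t−Δȳ)² = 1205.7143
r_1(Δy) = -768.3265 / 1205.7143 = -0.637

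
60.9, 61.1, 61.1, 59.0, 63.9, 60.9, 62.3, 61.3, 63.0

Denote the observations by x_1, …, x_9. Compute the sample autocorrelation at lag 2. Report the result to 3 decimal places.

Mean x̄ = (60.9 + 61.1 + 61.1 + 59.0 + 63.9 + 60.9 + 62.3 + 61.3 + 63.0)/9 = 61.5000
Numerator Σ_{t=1}^{7}(x_t−x̄)(x_{t+2}−x̄) = 5.0200
Denominator Σ(x_t−x̄)² = 15.9800
r_2 = 5.0200 / 15.9800 = 0.314

0.314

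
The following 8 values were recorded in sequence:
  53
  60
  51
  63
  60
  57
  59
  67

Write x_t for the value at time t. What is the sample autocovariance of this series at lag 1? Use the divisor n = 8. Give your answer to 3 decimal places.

Mean x̄ = (53 + 60 + 51 + 63 + 60 + 57 + 59 + 67)/8 = 58.7500
Σ_{t=1}^{7}(x_t−x̄)(x_{t+1}−x̄) = -45.0625
γ_1 = -45.0625 / 8 = -5.633

-5.633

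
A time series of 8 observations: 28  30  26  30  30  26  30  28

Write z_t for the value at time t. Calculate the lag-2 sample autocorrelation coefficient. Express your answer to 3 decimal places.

Mean z̄ = (28 + 30 + 26 + 30 + 30 + 26 + 30 + 28)/8 = 28.5000
Deviations from mean: -0.5000, 1.5000, -2.5000, 1.5000, 1.5000, -2.5000, 1.5000, -0.5000
Numerator Σ_{t=1}^{6}(z_t−z̄)(z_{t+2}−z̄) = -0.5000
Denominator Σ(z_t−z̄)² = 22.0000
r_2 = -0.5000 / 22.0000 = -0.023

-0.023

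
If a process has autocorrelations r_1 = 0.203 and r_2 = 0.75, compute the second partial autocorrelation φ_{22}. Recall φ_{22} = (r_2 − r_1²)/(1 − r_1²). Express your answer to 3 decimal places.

φ_{22} = (r_2 − r_1²) / (1 − r_1²)
r_1² = (0.203)² = 0.041209
Numerator = 0.75 − 0.0412 = 0.7088; denominator = 1 − 0.0412 = 0.9588
φ_{22} = 0.7088 / 0.9588 = 0.739

0.739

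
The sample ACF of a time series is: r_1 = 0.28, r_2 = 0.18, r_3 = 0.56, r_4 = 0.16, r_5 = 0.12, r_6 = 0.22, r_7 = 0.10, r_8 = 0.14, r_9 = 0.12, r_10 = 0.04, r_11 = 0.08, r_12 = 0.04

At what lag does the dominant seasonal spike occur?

The largest autocorrelation is r_3 = 0.56; the remaining lags stay at or below 0.28. The elevated value at lag 1 (0.28), dropping to 0.18 at lag 2, reflects decaying short-term dependence rather than seasonality.
The dominant spike at lag 3 indicates a seasonal period of 3.

3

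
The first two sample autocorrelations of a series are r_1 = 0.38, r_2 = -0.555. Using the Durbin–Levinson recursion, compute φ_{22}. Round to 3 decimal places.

φ_{22} = (r_2 − r_1²) / (1 − r_1²)
r_1² = (0.38)² = 0.1444
Numerator = -0.555 − 0.1444 = -0.6994; denominator = 1 − 0.1444 = 0.8556
φ_{22} = -0.6994 / 0.8556 = -0.817

-0.817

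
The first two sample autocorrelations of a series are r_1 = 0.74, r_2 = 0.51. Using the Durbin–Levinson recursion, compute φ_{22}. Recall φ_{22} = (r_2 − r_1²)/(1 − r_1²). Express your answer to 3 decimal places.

-0.083

φ_{22} = (r_2 − r_1²) / (1 − r_1²)
r_1² = (0.74)² = 0.5476
Numerator = 0.51 − 0.5476 = -0.0376; denominator = 1 − 0.5476 = 0.4524
φ_{22} = -0.0376 / 0.4524 = -0.083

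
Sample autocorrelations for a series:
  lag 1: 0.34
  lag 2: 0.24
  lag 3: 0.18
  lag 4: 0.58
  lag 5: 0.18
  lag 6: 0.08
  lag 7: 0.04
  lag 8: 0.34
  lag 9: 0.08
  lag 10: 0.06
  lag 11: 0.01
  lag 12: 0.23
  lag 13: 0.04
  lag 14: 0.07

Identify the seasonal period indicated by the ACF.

4

The largest autocorrelation is r_4 = 0.58; the remaining lags stay at or below 0.34. The elevated value at lag 1 (0.34), dropping to 0.24 at lag 2, reflects decaying short-term dependence rather than seasonality.
The dominant spike at lag 4 indicates a seasonal period of 4.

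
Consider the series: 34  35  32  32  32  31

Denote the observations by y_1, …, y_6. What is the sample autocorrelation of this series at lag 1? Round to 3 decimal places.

0.314

Mean ȳ = (34 + 35 + 32 + 32 + 32 + 31)/6 = 32.6667
Deviations from mean: 1.3333, 2.3333, -0.6667, -0.6667, -0.6667, -1.6667
Numerator Σ_{t=1}^{5}(y_t−ȳ)(y_{t+1}−ȳ) = 3.5556
Denominator Σ(y_t−ȳ)² = 11.3333
r_1 = 3.5556 / 11.3333 = 0.314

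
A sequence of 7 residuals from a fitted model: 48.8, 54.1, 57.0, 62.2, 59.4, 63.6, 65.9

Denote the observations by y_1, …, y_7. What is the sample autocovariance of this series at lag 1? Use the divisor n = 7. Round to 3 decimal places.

12.647

Mean ȳ = (48.8 + 54.1 + 57.0 + 62.2 + 59.4 + 63.6 + 65.9)/7 = 58.7143
Deviations: -9.9143, -4.6143, -1.7143, 3.4857, 0.6857, 4.8857, 7.1857
Σ_{t=1}^{6}(y_t−ȳ)(y_{t+1}−ȳ) = 88.5298
γ_1 = 88.5298 / 7 = 12.647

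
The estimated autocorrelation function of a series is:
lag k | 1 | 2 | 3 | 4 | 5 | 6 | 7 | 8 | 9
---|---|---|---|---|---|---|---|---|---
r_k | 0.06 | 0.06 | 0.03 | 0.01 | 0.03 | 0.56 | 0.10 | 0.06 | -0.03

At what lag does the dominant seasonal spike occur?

6

The largest autocorrelation is r_6 = 0.56; the remaining lags stay at or below 0.10.
The dominant spike at lag 6 indicates a seasonal period of 6.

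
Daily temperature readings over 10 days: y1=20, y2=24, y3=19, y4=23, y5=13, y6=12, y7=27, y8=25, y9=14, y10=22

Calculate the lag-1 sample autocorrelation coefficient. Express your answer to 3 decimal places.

-0.140

Mean ȳ = (20 + 24 + 19 + 23 + 13 + 12 + 27 + 25 + 14 + 22)/10 = 19.9000
Numerator Σ_{t=1}^{9}(y_t−ȳ)(y_{t+1}−ȳ) = -35.3100
Denominator Σ(y_t−ȳ)² = 252.9000
r_1 = -35.3100 / 252.9000 = -0.140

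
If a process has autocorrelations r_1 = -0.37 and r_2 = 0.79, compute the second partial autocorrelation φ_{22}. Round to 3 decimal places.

φ_{22} = (r_2 − r_1²) / (1 − r_1²)
r_1² = (-0.37)² = 0.1369
Numerator = 0.79 − 0.1369 = 0.6531; denominator = 1 − 0.1369 = 0.8631
φ_{22} = 0.6531 / 0.8631 = 0.757

0.757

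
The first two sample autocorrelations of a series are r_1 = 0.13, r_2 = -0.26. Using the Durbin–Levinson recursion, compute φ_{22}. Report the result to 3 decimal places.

-0.282

φ_{22} = (r_2 − r_1²) / (1 − r_1²)
r_1² = (0.13)² = 0.0169
Numerator = -0.26 − 0.0169 = -0.2769; denominator = 1 − 0.0169 = 0.9831
φ_{22} = -0.2769 / 0.9831 = -0.282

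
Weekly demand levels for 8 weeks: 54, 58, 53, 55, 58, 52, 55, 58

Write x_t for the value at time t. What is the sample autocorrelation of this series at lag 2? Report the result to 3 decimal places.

-0.314

Mean x̄ = (54 + 58 + 53 + 55 + 58 + 52 + 55 + 58)/8 = 55.3750
Deviations from mean: -1.3750, 2.6250, -2.3750, -0.3750, 2.6250, -3.3750, -0.3750, 2.6250
Numerator Σ_{t=1}^{6}(x_t−x̄)(x_{t+2}−x̄) = -12.5313
Denominator Σ(x_t−x̄)² = 39.8750
r_2 = -12.5313 / 39.8750 = -0.314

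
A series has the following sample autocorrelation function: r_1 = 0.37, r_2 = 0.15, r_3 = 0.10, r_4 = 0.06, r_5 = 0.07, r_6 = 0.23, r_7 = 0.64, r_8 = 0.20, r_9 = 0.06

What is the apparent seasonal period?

The largest autocorrelation is r_7 = 0.64; the remaining lags stay at or below 0.37. The elevated value at lag 1 (0.37), dropping to 0.15 at lag 2, reflects decaying short-term dependence rather than seasonality.
The dominant spike at lag 7 indicates a seasonal period of 7.

7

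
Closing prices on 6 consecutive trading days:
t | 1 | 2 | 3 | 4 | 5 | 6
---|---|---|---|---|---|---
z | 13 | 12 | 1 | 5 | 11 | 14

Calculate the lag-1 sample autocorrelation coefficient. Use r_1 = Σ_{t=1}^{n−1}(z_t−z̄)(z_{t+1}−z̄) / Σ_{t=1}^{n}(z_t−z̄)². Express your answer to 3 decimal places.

Mean z̄ = (13 + 12 + 1 + 5 + 11 + 14)/6 = 9.3333
Deviations from mean: 3.6667, 2.6667, -8.3333, -4.3333, 1.6667, 4.6667
Σ(z_t−z̄)(z_{t+1}−z̄) = (9.7778) + (-22.2222) + (36.1111) + (-7.2222) + (7.7778) = 24.2222
Denominator Σ(z_t−z̄)² = 133.3333
r_1 = 24.2222 / 133.3333 = 0.182

0.182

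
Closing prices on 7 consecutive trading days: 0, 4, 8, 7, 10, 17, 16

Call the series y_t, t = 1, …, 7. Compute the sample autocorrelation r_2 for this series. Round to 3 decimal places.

0.039

Mean ȳ = (0 + 4 + 8 + 7 + 10 + 17 + 16)/7 = 8.8571
Deviations from mean: -8.8571, -4.8571, -0.8571, -1.8571, 1.1429, 8.1429, 7.1429
Σ(y_t−ȳ)(y_{t+2}−ȳ) = (7.5918) + (9.0204) + (-0.9796) + (-15.1224) + (8.1633) = 8.6735
Denominator Σ(y_t−ȳ)² = 224.8571
r_2 = 8.6735 / 224.8571 = 0.039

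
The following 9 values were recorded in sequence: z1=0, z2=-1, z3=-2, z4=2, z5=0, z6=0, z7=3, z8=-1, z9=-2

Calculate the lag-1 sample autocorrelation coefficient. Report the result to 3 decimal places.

-0.127

Mean z̄ = (0 − 1 − 2 + 2 + 0 + 0 + 3 − 1 − 2)/9 = -0.1111
Numerator Σ_{t=1}^{8}(z_t−z̄)(z_{t+1}−z̄) = -2.9012
Denominator Σ(z_t−z̄)² = 22.8889
r_1 = -2.9012 / 22.8889 = -0.127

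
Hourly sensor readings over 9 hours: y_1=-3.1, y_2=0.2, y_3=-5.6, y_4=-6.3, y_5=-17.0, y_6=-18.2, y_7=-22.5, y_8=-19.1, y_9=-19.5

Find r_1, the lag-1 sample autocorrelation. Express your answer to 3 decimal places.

Mean ȳ = (-3.1 + 0.2 − 5.6 − 6.3 − 17.0 − 18.2 − 22.5 − 19.1 − 19.5)/9 = -12.3444
Numerator Σ_{t=1}^{8}(y_t−ȳ)(y_{t+1}−ȳ) = 416.8714
Denominator Σ(y_t−ȳ)² = 580.7822
r_1 = 416.8714 / 580.7822 = 0.718

0.718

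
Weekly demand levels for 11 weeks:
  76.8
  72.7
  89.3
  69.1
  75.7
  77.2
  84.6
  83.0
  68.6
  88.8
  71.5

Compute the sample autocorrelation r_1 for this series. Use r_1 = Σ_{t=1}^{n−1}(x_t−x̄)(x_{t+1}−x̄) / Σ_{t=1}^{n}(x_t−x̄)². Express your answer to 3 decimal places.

Mean x̄ = (76.8 + 72.7 + 89.3 + 69.1 + 75.7 + 77.2 + 84.6 + 83.0 + 68.6 + 88.8 + 71.5)/11 = 77.9364
Numerator Σ_{t=1}^{10}(x_t−x̄)(x_{t+1}−x̄) = -322.3486
Denominator Σ(x_t−x̄)² = 558.1255
r_1 = -322.3486 / 558.1255 = -0.578

-0.578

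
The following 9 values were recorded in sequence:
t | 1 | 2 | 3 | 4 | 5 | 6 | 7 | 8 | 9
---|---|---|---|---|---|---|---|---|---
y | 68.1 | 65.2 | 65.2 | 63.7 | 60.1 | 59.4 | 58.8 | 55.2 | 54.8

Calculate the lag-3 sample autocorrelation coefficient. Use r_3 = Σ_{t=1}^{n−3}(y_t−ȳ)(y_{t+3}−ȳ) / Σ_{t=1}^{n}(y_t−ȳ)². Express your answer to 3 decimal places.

Mean ȳ = (68.1 + 65.2 + 65.2 + 63.7 + 60.1 + 59.4 + 58.8 + 55.2 + 54.8)/9 = 61.1667
Numerator Σ_{t=1}^{6}(y_t−ȳ)(y_{t+3}−ȳ) = 17.7533
Denominator Σ(y_t−ȳ)² = 173.0200
r_3 = 17.7533 / 173.0200 = 0.103

0.103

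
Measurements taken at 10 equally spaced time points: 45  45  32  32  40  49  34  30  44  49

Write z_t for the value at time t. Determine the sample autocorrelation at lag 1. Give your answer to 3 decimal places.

0.104

Mean z̄ = (45 + 45 + 32 + 32 + 40 + 49 + 34 + 30 + 44 + 49)/10 = 40.0000
Numerator Σ_{t=1}^{9}(z_t−z̄)(z_{t+1}−z̄) = 51.0000
Denominator Σ(z_t−z̄)² = 492.0000
r_1 = 51.0000 / 492.0000 = 0.104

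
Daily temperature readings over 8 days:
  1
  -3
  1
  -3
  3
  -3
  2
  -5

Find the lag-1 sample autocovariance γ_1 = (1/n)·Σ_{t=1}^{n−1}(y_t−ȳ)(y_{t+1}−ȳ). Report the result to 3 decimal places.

Mean ȳ = (1 − 3 + 1 − 3 + 3 − 3 + 2 − 5)/8 = -0.8750
Deviations: 1.8750, -2.1250, 1.8750, -2.1250, 3.8750, -2.1250, 2.8750, -4.1250
Σ_{t=1}^{7}(y_t−ȳ)(y_{t+1}−ȳ) = -46.3906
γ_1 = -46.3906 / 8 = -5.799

-5.799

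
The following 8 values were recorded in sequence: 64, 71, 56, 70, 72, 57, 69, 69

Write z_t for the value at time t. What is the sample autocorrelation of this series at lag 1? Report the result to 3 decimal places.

-0.529

Mean z̄ = (64 + 71 + 56 + 70 + 72 + 57 + 69 + 69)/8 = 66.0000
Σ(z_t−z̄)(z_{t+1}−z̄) = (-10.0000) + (-50.0000) + (-40.0000) + (24.0000) + (-54.0000) + (-27.0000) + (9.0000) = -148.0000
Denominator Σ(z_t−z̄)² = 280.0000
r_1 = -148.0000 / 280.0000 = -0.529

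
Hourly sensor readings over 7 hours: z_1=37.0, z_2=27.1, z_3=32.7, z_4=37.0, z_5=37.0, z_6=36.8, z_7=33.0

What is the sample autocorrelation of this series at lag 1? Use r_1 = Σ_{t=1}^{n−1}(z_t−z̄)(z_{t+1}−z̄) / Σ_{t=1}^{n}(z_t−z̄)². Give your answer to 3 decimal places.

Mean z̄ = (37.0 + 27.1 + 32.7 + 37.0 + 37.0 + 36.8 + 33.0)/7 = 34.3714
Numerator Σ_{t=1}^{6}(z_t−z̄)(z_{t+1}−z̄) = -1.3908
Denominator Σ(z_t−z̄)² = 84.1743
r_1 = -1.3908 / 84.1743 = -0.017

-0.017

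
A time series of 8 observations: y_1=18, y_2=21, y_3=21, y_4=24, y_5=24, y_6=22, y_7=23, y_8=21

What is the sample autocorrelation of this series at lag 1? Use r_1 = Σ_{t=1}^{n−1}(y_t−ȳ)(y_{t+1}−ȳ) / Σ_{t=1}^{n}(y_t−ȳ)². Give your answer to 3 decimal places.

0.243

Mean ȳ = (18 + 21 + 21 + 24 + 24 + 22 + 23 + 21)/8 = 21.7500
Deviations from mean: -3.7500, -0.7500, -0.7500, 2.2500, 2.2500, 0.2500, 1.2500, -0.7500
Numerator Σ_{t=1}^{7}(y_t−ȳ)(y_{t+1}−ȳ) = 6.6875
Denominator Σ(y_t−ȳ)² = 27.5000
r_1 = 6.6875 / 27.5000 = 0.243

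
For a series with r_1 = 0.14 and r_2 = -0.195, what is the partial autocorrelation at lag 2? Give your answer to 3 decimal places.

-0.219

φ_{22} = (r_2 − r_1²) / (1 − r_1²)
r_1² = (0.14)² = 0.0196
Numerator = -0.195 − 0.0196 = -0.2146; denominator = 1 − 0.0196 = 0.9804
φ_{22} = -0.2146 / 0.9804 = -0.219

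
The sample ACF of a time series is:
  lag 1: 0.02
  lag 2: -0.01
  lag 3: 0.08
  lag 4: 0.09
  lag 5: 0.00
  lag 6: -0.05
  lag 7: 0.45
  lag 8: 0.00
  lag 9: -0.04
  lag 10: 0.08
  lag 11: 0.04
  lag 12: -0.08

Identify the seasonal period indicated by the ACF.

7

The largest autocorrelation is r_7 = 0.45; the remaining lags stay at or below 0.09.
The dominant spike at lag 7 indicates a seasonal period of 7.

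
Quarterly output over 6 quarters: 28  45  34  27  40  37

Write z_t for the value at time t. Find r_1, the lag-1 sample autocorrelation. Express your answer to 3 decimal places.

Mean z̄ = (28 + 45 + 34 + 27 + 40 + 37)/6 = 35.1667
Σ(z_t−z̄)(z_{t+1}−z̄) = (-70.4722) + (-11.4722) + (9.5278) + (-39.4722) + (8.8611) = -103.0278
Denominator Σ(z_t−z̄)² = 242.8333
r_1 = -103.0278 / 242.8333 = -0.424

-0.424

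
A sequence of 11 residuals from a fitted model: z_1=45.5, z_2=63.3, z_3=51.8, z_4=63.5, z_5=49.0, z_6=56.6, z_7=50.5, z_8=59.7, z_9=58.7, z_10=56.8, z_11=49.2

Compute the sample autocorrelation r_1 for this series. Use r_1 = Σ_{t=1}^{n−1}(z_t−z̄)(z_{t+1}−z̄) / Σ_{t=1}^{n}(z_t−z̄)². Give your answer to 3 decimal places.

Mean z̄ = (45.5 + 63.3 + 51.8 + 63.5 + 49.0 + 56.6 + 50.5 + 59.7 + 58.7 + 56.8 + 49.2)/11 = 54.9636
Numerator Σ_{t=1}^{10}(z_t−z̄)(z_{t+1}−z̄) = -207.4095
Denominator Σ(z_t−z̄)² = 373.0855
r_1 = -207.4095 / 373.0855 = -0.556

-0.556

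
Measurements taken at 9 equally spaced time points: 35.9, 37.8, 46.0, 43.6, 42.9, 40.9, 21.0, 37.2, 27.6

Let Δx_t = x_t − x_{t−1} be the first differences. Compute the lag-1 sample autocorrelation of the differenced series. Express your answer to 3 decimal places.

First differences Δx: 1.9, 8.2, -2.4, -0.7, -2.0, -19.9, 16.2, -9.6
Mean of differences = -1.0375
Numerator Σ(Δx_t−Δx̄)(Δx_{t+1}−Δx̄) = -440.8189
Denominator Σ(Δx_t−Δx̄)² = 823.0988
r_1(Δx) = -440.8189 / 823.0988 = -0.536

-0.536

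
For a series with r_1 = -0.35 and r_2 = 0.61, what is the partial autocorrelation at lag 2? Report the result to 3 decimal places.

φ_{22} = (r_2 − r_1²) / (1 − r_1²)
r_1² = (-0.35)² = 0.1225
Numerator = 0.61 − 0.1225 = 0.4875; denominator = 1 − 0.1225 = 0.8775
φ_{22} = 0.4875 / 0.8775 = 0.556

0.556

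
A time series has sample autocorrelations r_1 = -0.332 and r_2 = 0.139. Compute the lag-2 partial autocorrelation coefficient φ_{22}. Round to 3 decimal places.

φ_{22} = (r_2 − r_1²) / (1 − r_1²)
r_1² = (-0.332)² = 0.110224
Numerator = 0.139 − 0.1102 = 0.0288; denominator = 1 − 0.1102 = 0.8898
φ_{22} = 0.0288 / 0.8898 = 0.032

0.032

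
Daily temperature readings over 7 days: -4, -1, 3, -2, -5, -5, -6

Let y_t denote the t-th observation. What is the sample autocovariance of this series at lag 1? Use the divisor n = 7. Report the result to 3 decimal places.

Mean ȳ = (-4 − 1 + 3 − 2 − 5 − 5 − 6)/7 = -2.8571
Deviations: -1.1429, 1.8571, 5.8571, 0.8571, -2.1429, -2.1429, -3.1429
Σ_{t=1}^{6}(y_t−ȳ)(y_{t+1}−ȳ) = 23.2653
γ_1 = 23.2653 / 7 = 3.324

3.324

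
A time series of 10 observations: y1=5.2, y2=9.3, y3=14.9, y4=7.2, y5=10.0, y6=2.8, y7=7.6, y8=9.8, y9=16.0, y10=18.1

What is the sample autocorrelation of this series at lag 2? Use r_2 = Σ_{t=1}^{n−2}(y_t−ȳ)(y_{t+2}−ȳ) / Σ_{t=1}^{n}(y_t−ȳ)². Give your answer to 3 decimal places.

Mean ȳ = (5.2 + 9.3 + 14.9 + 7.2 + 10.0 + 2.8 + 7.6 + 9.8 + 16.0 + 18.1)/10 = 10.0900
Numerator Σ_{t=1}^{8}(y_t−ȳ)(y_{t+2}−ȳ) = -15.3032
Denominator Σ(y_t−ȳ)² = 214.5490
r_2 = -15.3032 / 214.5490 = -0.071

-0.071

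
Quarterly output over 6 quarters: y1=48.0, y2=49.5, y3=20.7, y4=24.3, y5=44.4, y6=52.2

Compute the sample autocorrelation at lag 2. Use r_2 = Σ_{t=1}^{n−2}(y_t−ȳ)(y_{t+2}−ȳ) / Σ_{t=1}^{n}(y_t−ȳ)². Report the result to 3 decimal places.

Mean ȳ = (48.0 + 49.5 + 20.7 + 24.3 + 44.4 + 52.2)/6 = 39.8500
Deviations from mean: 8.1500, 9.6500, -19.1500, -15.5500, 4.5500, 12.3500
Σ(y_t−ȳ)(y_{t+2}−ȳ) = (-156.0725) + (-150.0575) + (-87.1325) + (-192.0425) = -585.3050
Denominator Σ(y_t−ȳ)² = 941.2950
r_2 = -585.3050 / 941.2950 = -0.622

-0.622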